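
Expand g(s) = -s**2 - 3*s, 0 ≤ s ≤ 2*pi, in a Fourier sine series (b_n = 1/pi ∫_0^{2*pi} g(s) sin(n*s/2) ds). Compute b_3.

b_3 = 1/pi ∫_0^{2*pi} (-s**2 - 3*s) sin(3*s/2) ds.
Integrating by parts twice (tabular method), an antiderivative of (-s**2 - 3*s) sin(3*s/2) is 2*s**2*cos(3*s/2)/3 - 8*s*sin(3*s/2)/9 + 2*s*cos(3*s/2) - 4*sin(3*s/2)/3 - 16*cos(3*s/2)/27; evaluating from 0 to 2*pi: ∫_{0}^{2*pi} (-s**2 - 3*s) sin(3*s/2) ds = (-8*pi**2/3 - 4*pi + 16/27) - (-16/27) = -8*pi**2/3 - 4*pi + 32/27.
Hence b_3 = (1/pi)·(-8*pi**2/3 - 4*pi + 32/27) = -8*pi/3 - 4 + 32/(27*pi).

-8*pi/3 - 4 + 32/(27*pi)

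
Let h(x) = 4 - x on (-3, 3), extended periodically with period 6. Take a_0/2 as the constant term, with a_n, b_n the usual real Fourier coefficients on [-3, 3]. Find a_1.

a_1 = 1/3 ∫_{-3}^{3} h(x) cos(pi*x/3) dx.
Integrating by parts (boundary term plus one more integral), an antiderivative of (4 - x) cos(pi*x/3) is -3*x*sin(pi*x/3)/pi + 12*sin(pi*x/3)/pi - 9*cos(pi*x/3)/pi**2; evaluating from -3 to 3: ∫_{-3}^{3} (4 - x) cos(pi*x/3) dx = (9/pi**2) - (9/pi**2) = 0.
Hence a_1 = (1/3)·(0) = 0.

0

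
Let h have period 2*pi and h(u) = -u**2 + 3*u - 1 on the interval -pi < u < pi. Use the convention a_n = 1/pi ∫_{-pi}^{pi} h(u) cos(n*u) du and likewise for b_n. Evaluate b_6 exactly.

b_6 = 1/pi ∫_{-pi}^{pi} h(u) sin(6*u) du.
Integrating by parts twice (tabular method), an antiderivative of (-u**2 + 3*u - 1) sin(6*u) is u**2*cos(6*u)/6 - u*sin(6*u)/18 - u*cos(6*u)/2 + sin(6*u)/12 + 17*cos(6*u)/108; evaluating from -pi to pi: ∫_{-pi}^{pi} (-u**2 + 3*u - 1) sin(6*u) du = (-pi/2 + 17/108 + pi**2/6) - (17/108 + pi/2 + pi**2/6) = -pi.
Hence b_6 = (1/pi)·(-pi) = -1.

-1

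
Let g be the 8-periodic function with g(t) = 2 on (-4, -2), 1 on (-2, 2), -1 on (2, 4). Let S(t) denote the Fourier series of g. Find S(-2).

3/2

At t = -2 the one-sided limits are g(-2^-) = 2 and g(-2^+) = 1.
By Dirichlet's theorem the series converges to their average, [(2) + (1)]/2 = 3/2.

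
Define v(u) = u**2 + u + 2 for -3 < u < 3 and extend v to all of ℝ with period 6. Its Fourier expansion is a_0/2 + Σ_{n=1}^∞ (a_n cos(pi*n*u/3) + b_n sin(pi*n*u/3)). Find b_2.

b_2 = 1/3 ∫_{-3}^{3} v(u) sin(2*pi*u/3) du.
Integrating by parts twice (tabular method), an antiderivative of (u**2 + u + 2) sin(2*pi*u/3) is -3*u**2*cos(2*pi*u/3)/(2*pi) + 9*u*sin(2*pi*u/3)/(2*pi**2) - 3*u*cos(2*pi*u/3)/(2*pi) + 9*sin(2*pi*u/3)/(4*pi**2) - 3*cos(2*pi*u/3)/pi + 27*cos(2*pi*u/3)/(4*pi**3); evaluating from -3 to 3: ∫_{-3}^{3} (u**2 + u + 2) sin(2*pi*u/3) du = (-21/pi + 27/(4*pi**3)) - (-12/pi + 27/(4*pi**3)) = -9/pi.
Hence b_2 = (1/3)·(-9/pi) = -3/pi.

-3/pi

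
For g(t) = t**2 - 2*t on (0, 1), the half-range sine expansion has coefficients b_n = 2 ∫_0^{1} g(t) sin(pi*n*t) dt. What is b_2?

1/pi

b_2 = 2 ∫_0^{1} (t**2 - 2*t) sin(2*pi*t) dt.
Integrating by parts twice (tabular method), an antiderivative of (t**2 - 2*t) sin(2*pi*t) is -t**2*cos(2*pi*t)/(2*pi) + t*sin(2*pi*t)/(2*pi**2) + t*cos(2*pi*t)/pi - sin(2*pi*t)/(2*pi**2) + cos(2*pi*t)/(4*pi**3); evaluating from 0 to 1: ∫_{0}^{1} (t**2 - 2*t) sin(2*pi*t) dt = ((1 + 2*pi**2)/(4*pi**3)) - (1/(4*pi**3)) = 1/(2*pi).
Hence b_2 = 2·(1/(2*pi)) = 1/pi.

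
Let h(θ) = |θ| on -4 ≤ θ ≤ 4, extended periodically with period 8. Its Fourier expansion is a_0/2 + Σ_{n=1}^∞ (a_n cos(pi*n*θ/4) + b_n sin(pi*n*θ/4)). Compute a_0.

4

a_0 = 1/4 ∫_{-4}^{4} h(θ) dθ = 1/4 · (16) = 4.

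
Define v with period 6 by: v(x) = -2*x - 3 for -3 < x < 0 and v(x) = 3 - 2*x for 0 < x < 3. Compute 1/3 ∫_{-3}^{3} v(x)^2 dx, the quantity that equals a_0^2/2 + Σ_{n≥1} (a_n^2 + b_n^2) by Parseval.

6

1/3 ∫_{-3}^{3} v(x)^2 dx = 1/3 · (18) = 6.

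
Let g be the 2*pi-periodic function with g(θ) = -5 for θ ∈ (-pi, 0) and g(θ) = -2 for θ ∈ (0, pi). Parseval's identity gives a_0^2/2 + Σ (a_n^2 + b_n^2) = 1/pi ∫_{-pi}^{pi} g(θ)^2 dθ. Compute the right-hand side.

1/pi ∫_{-pi}^{pi} g(θ)^2 dθ = 1/pi · (29*pi) = 29.

29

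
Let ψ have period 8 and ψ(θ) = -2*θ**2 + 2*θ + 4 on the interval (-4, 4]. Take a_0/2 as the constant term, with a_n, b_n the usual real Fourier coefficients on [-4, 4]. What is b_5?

16/(5*pi)

b_5 = 1/4 ∫_{-4}^{4} ψ(θ) sin(5*pi*θ/4) dθ.
Integrating by parts twice (tabular method), an antiderivative of (-2*θ**2 + 2*θ + 4) sin(5*pi*θ/4) is 8*θ**2*cos(5*pi*θ/4)/(5*pi) - 64*θ*sin(5*pi*θ/4)/(25*pi**2) - 8*θ*cos(5*pi*θ/4)/(5*pi) + 32*sin(5*pi*θ/4)/(25*pi**2) - 16*cos(5*pi*θ/4)/(5*pi) - 256*cos(5*pi*θ/4)/(125*pi**3); evaluating from -4 to 4: ∫_{-4}^{4} (-2*θ**2 + 2*θ + 4) sin(5*pi*θ/4) dθ = (-16/pi + 256/(125*pi**3)) - (16*(16 - 225*pi**2)/(125*pi**3)) = 64/(5*pi).
Hence b_5 = (1/4)·(64/(5*pi)) = 16/(5*pi).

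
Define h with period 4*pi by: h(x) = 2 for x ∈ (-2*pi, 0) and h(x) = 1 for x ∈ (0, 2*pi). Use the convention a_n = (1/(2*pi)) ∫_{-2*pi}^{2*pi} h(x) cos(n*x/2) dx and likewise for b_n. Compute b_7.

-2/(7*pi)

b_7 = (1/(2*pi)) ∫_{-2*pi}^{2*pi} h(x) sin(7*x/2) dx.
Split the integral at the breakpoints.
Directly, an antiderivative of (2) sin(7*x/2) is -4*cos(7*x/2)/7; evaluating from -2*pi to 0: ∫_{-2*pi}^{0} (2) sin(7*x/2) dx = (-4/7) - (4/7) = -8/7.
Directly, an antiderivative of (1) sin(7*x/2) is -2*cos(7*x/2)/7; evaluating from 0 to 2*pi: ∫_{0}^{2*pi} (1) sin(7*x/2) dx = (2/7) - (-2/7) = 4/7.
Summing the pieces and multiplying by (1/(2*pi)) gives b_7 = -2/(7*pi).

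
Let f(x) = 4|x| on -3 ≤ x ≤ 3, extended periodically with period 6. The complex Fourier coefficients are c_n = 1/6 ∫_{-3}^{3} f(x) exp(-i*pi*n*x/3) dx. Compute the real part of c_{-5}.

Since f is real-valued, Re(c_{-5}) = 1/6 ∫_{-3}^{3} f(x) cos(-5*pi*x/3) dx = a_{5}/2.
f is even and cos(-5*pi*x/3) is even, so the integrand is even: ∫_{-3}^{3} f(x) cos(-5*pi*x/3) dx = 2∫_0^{3} f(x) cos(-5*pi*x/3) dx.
Integrating by parts (boundary term plus one more integral), an antiderivative of (4*x) cos(-5*pi*x/3) is 12*x*sin(5*pi*x/3)/(5*pi) + 36*cos(5*pi*x/3)/(25*pi**2); evaluating from 0 to 3: ∫_{0}^{3} (4*x) cos(-5*pi*x/3) dx = (-36/(25*pi**2)) - (36/(25*pi**2)) = -72/(25*pi**2).
So ∫_{-3}^{3} f(x) cos(-5*pi*x/3) dx = -144/(25*pi**2).
Hence Re(c_{-5}) = (1/6)·(-144/(25*pi**2)) = -24/(25*pi**2).

-24/(25*pi**2)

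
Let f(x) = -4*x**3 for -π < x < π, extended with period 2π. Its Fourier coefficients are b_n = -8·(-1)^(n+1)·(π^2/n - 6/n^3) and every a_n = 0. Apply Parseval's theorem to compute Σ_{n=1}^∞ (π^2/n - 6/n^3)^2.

Parseval: Σ b_n^2 = (1/π) ∫_{-π}^{π} f(x)^2 dx = 32*pi**6/7.
b_n^2 = 64·(π^2/n - 6/n^3)^2, so the sum equals (32*pi**6/7)/64 = pi**6/14.

pi**6/14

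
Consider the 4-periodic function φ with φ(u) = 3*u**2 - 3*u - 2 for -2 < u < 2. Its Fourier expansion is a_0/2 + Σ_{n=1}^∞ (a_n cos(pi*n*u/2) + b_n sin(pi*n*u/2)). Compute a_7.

-48/(49*pi**2)

a_7 = 1/2 ∫_{-2}^{2} φ(u) cos(7*pi*u/2) du.
Integrating by parts twice (tabular method), an antiderivative of (3*u**2 - 3*u - 2) cos(7*pi*u/2) is 6*u**2*sin(7*pi*u/2)/(7*pi) - 6*u*sin(7*pi*u/2)/(7*pi) + 24*u*cos(7*pi*u/2)/(49*pi**2) - 4*sin(7*pi*u/2)/(7*pi) - 48*sin(7*pi*u/2)/(343*pi**3) - 12*cos(7*pi*u/2)/(49*pi**2); evaluating from -2 to 2: ∫_{-2}^{2} (3*u**2 - 3*u - 2) cos(7*pi*u/2) du = (-36/(49*pi**2)) - (60/(49*pi**2)) = -96/(49*pi**2).
Hence a_7 = (1/2)·(-96/(49*pi**2)) = -48/(49*pi**2).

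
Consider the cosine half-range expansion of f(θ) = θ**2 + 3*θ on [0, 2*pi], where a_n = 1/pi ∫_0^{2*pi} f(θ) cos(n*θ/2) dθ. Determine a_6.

4/9

a_6 = 1/pi ∫_0^{2*pi} (θ**2 + 3*θ) cos(3*θ) dθ.
Integrating by parts twice (tabular method), an antiderivative of (θ**2 + 3*θ) cos(3*θ) is θ**2*sin(3*θ)/3 + θ*sin(3*θ) + 2*θ*cos(3*θ)/9 - 2*sin(3*θ)/27 + cos(3*θ)/3; evaluating from 0 to 2*pi: ∫_{0}^{2*pi} (θ**2 + 3*θ) cos(3*θ) dθ = (1/3 + 4*pi/9) - (1/3) = 4*pi/9.
Hence a_6 = (1/pi)·(4*pi/9) = 4/9.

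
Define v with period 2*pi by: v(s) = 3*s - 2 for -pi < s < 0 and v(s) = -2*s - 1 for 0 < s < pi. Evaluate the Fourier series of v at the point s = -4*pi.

s = -4*pi differs from s = 0 by -2 full period(s), and the series is 2*pi-periodic.
At s = 0 the one-sided limits are v(0^-) = -2 and v(0^+) = -1.
By Dirichlet's theorem the series converges to their average, [(-2) + (-1)]/2 = -3/2.

-3/2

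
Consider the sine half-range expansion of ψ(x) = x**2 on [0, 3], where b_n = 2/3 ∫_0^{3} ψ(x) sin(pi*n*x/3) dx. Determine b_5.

18*(-4 + 25*pi**2)/(125*pi**3)

b_5 = 2/3 ∫_0^{3} (x**2) sin(5*pi*x/3) dx.
Integrating by parts twice (tabular method), an antiderivative of (x**2) sin(5*pi*x/3) is -3*x**2*cos(5*pi*x/3)/(5*pi) + 18*x*sin(5*pi*x/3)/(25*pi**2) + 54*cos(5*pi*x/3)/(125*pi**3); evaluating from 0 to 3: ∫_{0}^{3} (x**2) sin(5*pi*x/3) dx = (27*(-2 + 25*pi**2)/(125*pi**3)) - (54/(125*pi**3)) = 27*(-4 + 25*pi**2)/(125*pi**3).
Hence b_5 = (2/3)·(27*(-4 + 25*pi**2)/(125*pi**3)) = 18*(-4 + 25*pi**2)/(125*pi**3).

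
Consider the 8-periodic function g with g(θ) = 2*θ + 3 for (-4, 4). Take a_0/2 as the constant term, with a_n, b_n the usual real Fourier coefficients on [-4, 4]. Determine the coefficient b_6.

b_6 = 1/4 ∫_{-4}^{4} g(θ) sin(3*pi*θ/2) dθ.
Integrating by parts (boundary term plus one more integral), an antiderivative of (2*θ + 3) sin(3*pi*θ/2) is -4*θ*cos(3*pi*θ/2)/(3*pi) + 8*sin(3*pi*θ/2)/(9*pi**2) - 2*cos(3*pi*θ/2)/pi; evaluating from -4 to 4: ∫_{-4}^{4} (2*θ + 3) sin(3*pi*θ/2) dθ = (-22/(3*pi)) - (10/(3*pi)) = -32/(3*pi).
Hence b_6 = (1/4)·(-32/(3*pi)) = -8/(3*pi).

-8/(3*pi)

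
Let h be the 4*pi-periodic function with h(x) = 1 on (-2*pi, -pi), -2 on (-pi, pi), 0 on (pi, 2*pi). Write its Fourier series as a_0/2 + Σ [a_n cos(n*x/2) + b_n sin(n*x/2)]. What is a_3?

5/(3*pi)

a_3 = (1/(2*pi)) ∫_{-2*pi}^{2*pi} h(x) cos(3*x/2) dx.
Split the integral at the breakpoints.
Directly, an antiderivative of (1) cos(3*x/2) is 2*sin(3*x/2)/3; evaluating from -2*pi to -pi: ∫_{-2*pi}^{-pi} (1) cos(3*x/2) dx = (2/3) - (0) = 2/3.
Directly, an antiderivative of (-2) cos(3*x/2) is -4*sin(3*x/2)/3; evaluating from -pi to pi: ∫_{-pi}^{pi} (-2) cos(3*x/2) dx = (4/3) - (-4/3) = 8/3.
∫_{pi}^{2*pi} (0) cos(3*x/2) dx = 0.
Summing the pieces and multiplying by (1/(2*pi)) gives a_3 = 5/(3*pi).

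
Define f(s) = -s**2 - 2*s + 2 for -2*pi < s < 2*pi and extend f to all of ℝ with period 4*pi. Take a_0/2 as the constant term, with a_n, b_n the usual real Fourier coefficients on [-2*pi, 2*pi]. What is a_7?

a_7 = (1/(2*pi)) ∫_{-2*pi}^{2*pi} f(s) cos(7*s/2) ds.
Integrating by parts twice (tabular method), an antiderivative of (-s**2 - 2*s + 2) cos(7*s/2) is -2*s**2*sin(7*s/2)/7 - 4*s*sin(7*s/2)/7 - 8*s*cos(7*s/2)/49 + 212*sin(7*s/2)/343 - 8*cos(7*s/2)/49; evaluating from -2*pi to 2*pi: ∫_{-2*pi}^{2*pi} (-s**2 - 2*s + 2) cos(7*s/2) ds = (8/49 + 16*pi/49) - (8/49 - 16*pi/49) = 32*pi/49.
Hence a_7 = (1/(2*pi))·(32*pi/49) = 16/49.

16/49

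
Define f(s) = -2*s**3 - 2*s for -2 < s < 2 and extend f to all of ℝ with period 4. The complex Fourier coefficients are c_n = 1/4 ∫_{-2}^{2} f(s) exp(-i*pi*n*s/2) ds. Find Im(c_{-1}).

Since f is real-valued, Im(c_{-1}) = -1/4 ∫_{-2}^{2} f(s) sin(-pi*s/2) ds = b_{1}/2.
f is odd and sin(-pi*s/2) is odd, so the integrand is even: ∫_{-2}^{2} f(s) sin(-pi*s/2) ds = 2∫_0^{2} f(s) sin(-pi*s/2) ds.
Integrating by parts three times (tabular method), an antiderivative of (-2*s**3 - 2*s) sin(-pi*s/2) is -4*s**3*cos(pi*s/2)/pi + 24*s**2*sin(pi*s/2)/pi**2 - 4*s*cos(pi*s/2)/pi + 96*s*cos(pi*s/2)/pi**3 - 192*sin(pi*s/2)/pi**4 + 8*sin(pi*s/2)/pi**2; evaluating from 0 to 2: ∫_{0}^{2} (-2*s**3 - 2*s) sin(-pi*s/2) ds = (-192/pi**3 + 40/pi) - (0) = -192/pi**3 + 40/pi.
So ∫_{-2}^{2} f(s) sin(-pi*s/2) ds = -384/pi**3 + 80/pi.
Hence Im(c_{-1}) = (-1/4)·(-384/pi**3 + 80/pi) = -20/pi + 96/pi**3.

-20/pi + 96/pi**3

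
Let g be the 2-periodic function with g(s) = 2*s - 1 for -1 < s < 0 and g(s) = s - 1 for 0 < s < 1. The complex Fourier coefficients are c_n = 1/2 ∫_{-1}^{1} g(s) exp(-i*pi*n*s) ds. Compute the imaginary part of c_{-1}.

3/(2*pi)

Since g is real-valued, Im(c_{-1}) = -1/2 ∫_{-1}^{1} g(s) sin(-pi*s) ds = b_{1}/2.
Split the integral at the breakpoints.
Integrating by parts (boundary term plus one more integral), an antiderivative of (2*s - 1) sin(-pi*s) is 2*s*cos(pi*s)/pi - 2*sin(pi*s)/pi**2 - cos(pi*s)/pi; evaluating from -1 to 0: ∫_{-1}^{0} (2*s - 1) sin(-pi*s) ds = (-1/pi) - (3/pi) = -4/pi.
Integrating by parts (boundary term plus one more integral), an antiderivative of (s - 1) sin(-pi*s) is s*cos(pi*s)/pi - sin(pi*s)/pi**2 - cos(pi*s)/pi; evaluating from 0 to 1: ∫_{0}^{1} (s - 1) sin(-pi*s) ds = (0) - (-1/pi) = 1/pi.
So ∫_{-1}^{1} g(s) sin(-pi*s) ds = -3/pi.
Hence Im(c_{-1}) = (-1/2)·(-3/pi) = 3/(2*pi).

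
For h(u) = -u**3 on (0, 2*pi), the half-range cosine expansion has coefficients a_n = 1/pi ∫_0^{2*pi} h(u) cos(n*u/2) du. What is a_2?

-12*pi

a_2 = 1/pi ∫_0^{2*pi} (-u**3) cos(u) du.
Integrating by parts three times (tabular method), an antiderivative of (-u**3) cos(u) is -u**3*sin(u) - 3*u**2*cos(u) + 6*u*sin(u) + 6*cos(u); evaluating from 0 to 2*pi: ∫_{0}^{2*pi} (-u**3) cos(u) du = (6 - 12*pi**2) - (6) = -12*pi**2.
Hence a_2 = (1/pi)·(-12*pi**2) = -12*pi.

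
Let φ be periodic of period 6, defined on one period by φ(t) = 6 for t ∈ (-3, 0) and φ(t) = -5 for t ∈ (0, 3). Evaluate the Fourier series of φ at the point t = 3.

1/2

At t = 3 the one-sided limits are φ(3^-) = -5 and φ(3^+) = 6.
By Dirichlet's theorem the series converges to their average, [(-5) + (6)]/2 = 1/2.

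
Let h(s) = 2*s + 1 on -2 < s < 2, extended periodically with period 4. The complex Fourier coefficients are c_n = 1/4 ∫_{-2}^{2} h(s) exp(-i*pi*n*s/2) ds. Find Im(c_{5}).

-4/(5*pi)

Since h is real-valued, Im(c_{5}) = -1/4 ∫_{-2}^{2} h(s) sin(5*pi*s/2) ds = -b_{5}/2.
Integrating by parts (boundary term plus one more integral), an antiderivative of (2*s + 1) sin(5*pi*s/2) is -4*s*cos(5*pi*s/2)/(5*pi) + 8*sin(5*pi*s/2)/(25*pi**2) - 2*cos(5*pi*s/2)/(5*pi); evaluating from -2 to 2: ∫_{-2}^{2} (2*s + 1) sin(5*pi*s/2) ds = (2/pi) - (-6/(5*pi)) = 16/(5*pi).
Hence Im(c_{5}) = (-1/4)·(16/(5*pi)) = -4/(5*pi).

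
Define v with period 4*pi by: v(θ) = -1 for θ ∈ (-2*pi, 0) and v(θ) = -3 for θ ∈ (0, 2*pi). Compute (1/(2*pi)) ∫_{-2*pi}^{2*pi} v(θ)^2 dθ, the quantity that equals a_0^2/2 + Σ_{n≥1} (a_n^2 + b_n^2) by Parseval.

10

(1/(2*pi)) ∫_{-2*pi}^{2*pi} v(θ)^2 dθ = (1/(2*pi)) · (20*pi) = 10.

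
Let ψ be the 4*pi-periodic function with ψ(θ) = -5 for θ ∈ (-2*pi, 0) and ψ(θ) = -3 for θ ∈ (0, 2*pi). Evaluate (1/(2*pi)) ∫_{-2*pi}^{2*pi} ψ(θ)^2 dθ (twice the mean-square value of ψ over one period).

34

(1/(2*pi)) ∫_{-2*pi}^{2*pi} ψ(θ)^2 dθ = (1/(2*pi)) · (68*pi) = 34.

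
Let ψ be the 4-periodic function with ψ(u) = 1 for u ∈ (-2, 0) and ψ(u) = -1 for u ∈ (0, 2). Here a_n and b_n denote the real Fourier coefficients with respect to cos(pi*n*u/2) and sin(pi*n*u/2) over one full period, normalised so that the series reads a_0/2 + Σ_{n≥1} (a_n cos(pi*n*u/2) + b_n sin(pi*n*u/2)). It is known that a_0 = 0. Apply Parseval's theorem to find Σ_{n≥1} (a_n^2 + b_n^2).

Parseval: a_0^2/2 + Σ_{n≥1} (a_n^2+b_n^2) = 1/2 ∫_{-2}^{2} ψ(u)^2 du = 2.
Subtract a_0^2/2 = 0: Σ (a_n^2+b_n^2) = 2.

2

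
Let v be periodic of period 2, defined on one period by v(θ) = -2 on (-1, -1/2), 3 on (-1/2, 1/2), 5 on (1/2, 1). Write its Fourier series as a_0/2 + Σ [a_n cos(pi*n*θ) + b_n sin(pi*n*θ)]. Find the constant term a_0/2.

a_0 = ∫_{-1}^{1} v(θ) dθ = 9/2.
So the constant term a_0/2 = 9/4.

9/4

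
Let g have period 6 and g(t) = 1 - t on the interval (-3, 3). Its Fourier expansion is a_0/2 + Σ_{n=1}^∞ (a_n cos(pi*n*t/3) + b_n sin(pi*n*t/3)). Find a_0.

a_0 = 1/3 ∫_{-3}^{3} g(t) dt = 1/3 · (6) = 2.

2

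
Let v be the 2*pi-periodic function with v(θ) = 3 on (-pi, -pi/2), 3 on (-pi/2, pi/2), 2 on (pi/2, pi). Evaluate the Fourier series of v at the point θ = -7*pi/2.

θ = -7*pi/2 differs from θ = pi/2 by -2 full period(s), and the series is 2*pi-periodic.
At θ = pi/2 the one-sided limits are v(pi/2^-) = 3 and v(pi/2^+) = 2.
By Dirichlet's theorem the series converges to their average, [(3) + (2)]/2 = 5/2.

5/2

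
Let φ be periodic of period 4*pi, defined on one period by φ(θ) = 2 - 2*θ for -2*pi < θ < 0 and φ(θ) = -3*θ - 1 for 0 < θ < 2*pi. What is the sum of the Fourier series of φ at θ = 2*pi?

1/2 - pi

θ = 2*pi differs from θ = -2*pi by 1 full period(s), and the series is 4*pi-periodic.
At θ = -2*pi the one-sided limits are φ(-2*pi^-) = -6*pi - 1 and φ(-2*pi^+) = 2 + 4*pi.
By Dirichlet's theorem the series converges to their average, [(-6*pi - 1) + (2 + 4*pi)]/2 = 1/2 - pi.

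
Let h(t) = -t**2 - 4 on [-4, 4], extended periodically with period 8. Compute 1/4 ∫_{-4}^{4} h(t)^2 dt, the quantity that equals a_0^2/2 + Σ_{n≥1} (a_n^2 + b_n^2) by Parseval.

1/4 ∫_{-4}^{4} h(t)^2 dt = 1/4 · (13184/15) = 3296/15.

3296/15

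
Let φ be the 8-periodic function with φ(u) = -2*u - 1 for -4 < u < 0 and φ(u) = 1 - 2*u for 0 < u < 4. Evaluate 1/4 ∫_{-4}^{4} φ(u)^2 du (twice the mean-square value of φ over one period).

86/3

1/4 ∫_{-4}^{4} φ(u)^2 du = 1/4 · (344/3) = 86/3.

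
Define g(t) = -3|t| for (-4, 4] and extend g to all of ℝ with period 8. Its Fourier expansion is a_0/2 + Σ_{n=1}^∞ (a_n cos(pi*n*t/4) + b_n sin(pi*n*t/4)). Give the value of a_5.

48/(25*pi**2)

a_5 = 1/4 ∫_{-4}^{4} g(t) cos(5*pi*t/4) dt.
g is even and cos(5*pi*t/4) is even, so the integrand is even and a_5 = 1/2 ∫_0^{4} g(t) cos(5*pi*t/4) dt.
Integrating by parts (boundary term plus one more integral), an antiderivative of (-3*t) cos(5*pi*t/4) is -12*t*sin(5*pi*t/4)/(5*pi) - 48*cos(5*pi*t/4)/(25*pi**2); evaluating from 0 to 4: ∫_{0}^{4} (-3*t) cos(5*pi*t/4) dt = (48/(25*pi**2)) - (-48/(25*pi**2)) = 96/(25*pi**2).
Hence a_5 = (1/2)·(96/(25*pi**2)) = 48/(25*pi**2).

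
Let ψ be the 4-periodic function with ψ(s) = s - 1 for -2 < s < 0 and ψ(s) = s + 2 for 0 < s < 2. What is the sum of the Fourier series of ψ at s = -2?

s = -2 differs from s = 2 by -1 full period(s), and the series is 4-periodic.
At s = 2 the one-sided limits are ψ(2^-) = 4 and ψ(2^+) = -3.
By Dirichlet's theorem the series converges to their average, [(4) + (-3)]/2 = 1/2.

1/2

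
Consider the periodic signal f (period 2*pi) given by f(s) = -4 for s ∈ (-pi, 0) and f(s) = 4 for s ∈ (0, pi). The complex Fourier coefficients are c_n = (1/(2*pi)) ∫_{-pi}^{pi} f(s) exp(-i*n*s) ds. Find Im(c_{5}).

-8/(5*pi)

Since f is real-valued, Im(c_{5}) = -(1/(2*pi)) ∫_{-pi}^{pi} f(s) sin(5*s) ds = -b_{5}/2.
f is odd and sin(5*s) is odd, so the integrand is even: ∫_{-pi}^{pi} f(s) sin(5*s) ds = 2∫_0^{pi} f(s) sin(5*s) ds.
Directly, an antiderivative of (4) sin(5*s) is -4*cos(5*s)/5; evaluating from 0 to pi: ∫_{0}^{pi} (4) sin(5*s) ds = (4/5) - (-4/5) = 8/5.
So ∫_{-pi}^{pi} f(s) sin(5*s) ds = 16/5.
Hence Im(c_{5}) = (-1/(2*pi))·(16/5) = -8/(5*pi).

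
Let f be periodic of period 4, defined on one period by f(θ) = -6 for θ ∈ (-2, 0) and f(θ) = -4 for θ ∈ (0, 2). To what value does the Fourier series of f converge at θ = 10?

-5

θ = 10 differs from θ = 2 by 2 full period(s), and the series is 4-periodic.
At θ = 2 the one-sided limits are f(2^-) = -4 and f(2^+) = -6.
By Dirichlet's theorem the series converges to their average, [(-4) + (-6)]/2 = -5.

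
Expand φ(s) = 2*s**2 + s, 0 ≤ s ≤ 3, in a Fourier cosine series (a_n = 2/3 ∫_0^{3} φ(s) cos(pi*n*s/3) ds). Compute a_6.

2/pi**2

a_6 = 2/3 ∫_0^{3} (2*s**2 + s) cos(2*pi*s) ds.
Integrating by parts twice (tabular method), an antiderivative of (2*s**2 + s) cos(2*pi*s) is s**2*sin(2*pi*s)/pi + s*sin(2*pi*s)/(2*pi) + s*cos(2*pi*s)/pi**2 - sin(2*pi*s)/(2*pi**3) + cos(2*pi*s)/(4*pi**2); evaluating from 0 to 3: ∫_{0}^{3} (2*s**2 + s) cos(2*pi*s) ds = (13/(4*pi**2)) - (1/(4*pi**2)) = 3/pi**2.
Hence a_6 = (2/3)·(3/pi**2) = 2/pi**2.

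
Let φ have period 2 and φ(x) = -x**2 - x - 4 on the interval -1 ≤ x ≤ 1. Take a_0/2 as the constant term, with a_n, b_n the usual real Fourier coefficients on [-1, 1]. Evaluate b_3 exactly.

-2/(3*pi)

b_3 = ∫_{-1}^{1} φ(x) sin(3*pi*x) dx.
Integrating by parts twice (tabular method), an antiderivative of (-x**2 - x - 4) sin(3*pi*x) is x**2*cos(3*pi*x)/(3*pi) - 2*x*sin(3*pi*x)/(9*pi**2) + x*cos(3*pi*x)/(3*pi) - sin(3*pi*x)/(9*pi**2) - 2*cos(3*pi*x)/(27*pi**3) + 4*cos(3*pi*x)/(3*pi); evaluating from -1 to 1: ∫_{-1}^{1} (-x**2 - x - 4) sin(3*pi*x) dx = (-2/pi + 2/(27*pi**3)) - (2*(1 - 18*pi**2)/(27*pi**3)) = -2/(3*pi).
Hence b_3 = -2/(3*pi).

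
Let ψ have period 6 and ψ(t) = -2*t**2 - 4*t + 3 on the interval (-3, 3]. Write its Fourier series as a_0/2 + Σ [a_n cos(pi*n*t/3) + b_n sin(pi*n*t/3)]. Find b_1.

-24/pi

b_1 = 1/3 ∫_{-3}^{3} ψ(t) sin(pi*t/3) dt.
Integrating by parts twice (tabular method), an antiderivative of (-2*t**2 - 4*t + 3) sin(pi*t/3) is 6*t**2*cos(pi*t/3)/pi - 36*t*sin(pi*t/3)/pi**2 + 12*t*cos(pi*t/3)/pi - 36*sin(pi*t/3)/pi**2 - 108*cos(pi*t/3)/pi**3 - 9*cos(pi*t/3)/pi; evaluating from -3 to 3: ∫_{-3}^{3} (-2*t**2 - 4*t + 3) sin(pi*t/3) dt = (-81/pi + 108/pi**3) - (-9/pi + 108/pi**3) = -72/pi.
Hence b_1 = (1/3)·(-72/pi) = -24/pi.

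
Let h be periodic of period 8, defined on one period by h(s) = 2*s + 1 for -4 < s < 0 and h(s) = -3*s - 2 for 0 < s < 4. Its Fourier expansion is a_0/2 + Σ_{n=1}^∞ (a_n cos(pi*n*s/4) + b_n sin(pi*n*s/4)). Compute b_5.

b_5 = 1/4 ∫_{-4}^{4} h(s) sin(5*pi*s/4) ds.
Split the integral at the breakpoints.
Integrating by parts (boundary term plus one more integral), an antiderivative of (2*s + 1) sin(5*pi*s/4) is -8*s*cos(5*pi*s/4)/(5*pi) + 32*sin(5*pi*s/4)/(25*pi**2) - 4*cos(5*pi*s/4)/(5*pi); evaluating from -4 to 0: ∫_{-4}^{0} (2*s + 1) sin(5*pi*s/4) ds = (-4/(5*pi)) - (-28/(5*pi)) = 24/(5*pi).
Integrating by parts (boundary term plus one more integral), an antiderivative of (-3*s - 2) sin(5*pi*s/4) is 12*s*cos(5*pi*s/4)/(5*pi) - 48*sin(5*pi*s/4)/(25*pi**2) + 8*cos(5*pi*s/4)/(5*pi); evaluating from 0 to 4: ∫_{0}^{4} (-3*s - 2) sin(5*pi*s/4) ds = (-56/(5*pi)) - (8/(5*pi)) = -64/(5*pi).
Summing the pieces and multiplying by (1/4) gives b_5 = -2/pi.

-2/pi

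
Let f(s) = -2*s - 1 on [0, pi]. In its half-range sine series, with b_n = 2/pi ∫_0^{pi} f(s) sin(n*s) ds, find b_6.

b_6 = 2/pi ∫_0^{pi} (-2*s - 1) sin(6*s) ds.
Integrating by parts (boundary term plus one more integral), an antiderivative of (-2*s - 1) sin(6*s) is s*cos(6*s)/3 - sin(6*s)/18 + cos(6*s)/6; evaluating from 0 to pi: ∫_{0}^{pi} (-2*s - 1) sin(6*s) ds = (1/6 + pi/3) - (1/6) = pi/3.
Hence b_6 = (2/pi)·(pi/3) = 2/3.

2/3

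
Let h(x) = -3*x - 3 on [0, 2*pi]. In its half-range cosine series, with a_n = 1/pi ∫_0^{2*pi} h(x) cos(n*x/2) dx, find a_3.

a_3 = 1/pi ∫_0^{2*pi} (-3*x - 3) cos(3*x/2) dx.
Integrating by parts (boundary term plus one more integral), an antiderivative of (-3*x - 3) cos(3*x/2) is -2*x*sin(3*x/2) - 2*sin(3*x/2) - 4*cos(3*x/2)/3; evaluating from 0 to 2*pi: ∫_{0}^{2*pi} (-3*x - 3) cos(3*x/2) dx = (4/3) - (-4/3) = 8/3.
Hence a_3 = (1/pi)·(8/3) = 8/(3*pi).

8/(3*pi)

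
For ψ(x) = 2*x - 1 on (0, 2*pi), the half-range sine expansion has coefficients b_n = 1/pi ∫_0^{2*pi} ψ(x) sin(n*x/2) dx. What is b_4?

-2

b_4 = 1/pi ∫_0^{2*pi} (2*x - 1) sin(2*x) dx.
Integrating by parts (boundary term plus one more integral), an antiderivative of (2*x - 1) sin(2*x) is -x*cos(2*x) + sin(2*x)/2 + cos(2*x)/2; evaluating from 0 to 2*pi: ∫_{0}^{2*pi} (2*x - 1) sin(2*x) dx = (1/2 - 2*pi) - (1/2) = -2*pi.
Hence b_4 = (1/pi)·(-2*pi) = -2.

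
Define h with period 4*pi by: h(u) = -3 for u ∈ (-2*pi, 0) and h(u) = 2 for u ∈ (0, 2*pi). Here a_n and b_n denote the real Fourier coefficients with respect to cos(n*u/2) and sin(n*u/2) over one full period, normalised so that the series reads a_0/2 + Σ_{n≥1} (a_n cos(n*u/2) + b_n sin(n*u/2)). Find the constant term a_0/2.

a_0 = (1/(2*pi)) ∫_{-2*pi}^{2*pi} h(u) du = (1/(2*pi)) · (-2*pi) = -1.
So the constant term a_0/2 = -1/2.

-1/2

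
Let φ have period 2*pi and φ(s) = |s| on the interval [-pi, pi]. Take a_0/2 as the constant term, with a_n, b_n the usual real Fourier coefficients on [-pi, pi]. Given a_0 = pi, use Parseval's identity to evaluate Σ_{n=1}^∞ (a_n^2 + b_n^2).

Parseval: a_0^2/2 + Σ_{n≥1} (a_n^2+b_n^2) = 1/pi ∫_{-pi}^{pi} φ(s)^2 ds = 2*pi**2/3.
Subtract a_0^2/2 = pi**2/2: Σ (a_n^2+b_n^2) = pi**2/6.

pi**2/6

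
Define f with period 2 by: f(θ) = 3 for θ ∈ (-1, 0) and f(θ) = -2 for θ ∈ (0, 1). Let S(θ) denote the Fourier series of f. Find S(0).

1/2

At θ = 0 the one-sided limits are f(0^-) = 3 and f(0^+) = -2.
By Dirichlet's theorem the series converges to their average, [(3) + (-2)]/2 = 1/2.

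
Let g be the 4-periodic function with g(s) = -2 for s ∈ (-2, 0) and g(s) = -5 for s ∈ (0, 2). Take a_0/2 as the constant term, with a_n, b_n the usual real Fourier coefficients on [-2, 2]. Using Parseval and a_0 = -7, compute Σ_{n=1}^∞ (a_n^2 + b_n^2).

9/2

Parseval: a_0^2/2 + Σ_{n≥1} (a_n^2+b_n^2) = 1/2 ∫_{-2}^{2} g(s)^2 ds = 29.
Subtract a_0^2/2 = 49/2: Σ (a_n^2+b_n^2) = 9/2.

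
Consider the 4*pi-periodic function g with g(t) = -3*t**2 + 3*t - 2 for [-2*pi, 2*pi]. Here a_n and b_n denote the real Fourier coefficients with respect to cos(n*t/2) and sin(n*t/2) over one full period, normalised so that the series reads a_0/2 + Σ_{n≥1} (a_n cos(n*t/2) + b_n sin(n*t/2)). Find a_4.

a_4 = (1/(2*pi)) ∫_{-2*pi}^{2*pi} g(t) cos(2*t) dt.
Integrating by parts twice (tabular method), an antiderivative of (-3*t**2 + 3*t - 2) cos(2*t) is -3*t**2*sin(2*t)/2 + 3*t*sin(2*t)/2 - 3*t*cos(2*t)/2 - sin(2*t)/4 + 3*cos(2*t)/4; evaluating from -2*pi to 2*pi: ∫_{-2*pi}^{2*pi} (-3*t**2 + 3*t - 2) cos(2*t) dt = (3/4 - 3*pi) - (3/4 + 3*pi) = -6*pi.
Hence a_4 = (1/(2*pi))·(-6*pi) = -3.

-3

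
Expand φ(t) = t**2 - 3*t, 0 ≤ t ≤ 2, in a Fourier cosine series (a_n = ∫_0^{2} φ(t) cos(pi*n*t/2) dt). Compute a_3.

a_3 = ∫_0^{2} (t**2 - 3*t) cos(3*pi*t/2) dt.
Integrating by parts twice (tabular method), an antiderivative of (t**2 - 3*t) cos(3*pi*t/2) is 2*t**2*sin(3*pi*t/2)/(3*pi) - 2*t*sin(3*pi*t/2)/pi + 8*t*cos(3*pi*t/2)/(9*pi**2) - 16*sin(3*pi*t/2)/(27*pi**3) - 4*cos(3*pi*t/2)/(3*pi**2); evaluating from 0 to 2: ∫_{0}^{2} (t**2 - 3*t) cos(3*pi*t/2) dt = (-4/(9*pi**2)) - (-4/(3*pi**2)) = 8/(9*pi**2).
Hence a_3 = 8/(9*pi**2).

8/(9*pi**2)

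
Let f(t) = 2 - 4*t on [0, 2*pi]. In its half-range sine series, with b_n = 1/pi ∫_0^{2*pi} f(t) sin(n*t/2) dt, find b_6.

8/3

b_6 = 1/pi ∫_0^{2*pi} (2 - 4*t) sin(3*t) dt.
Integrating by parts (boundary term plus one more integral), an antiderivative of (2 - 4*t) sin(3*t) is 4*t*cos(3*t)/3 - 4*sin(3*t)/9 - 2*cos(3*t)/3; evaluating from 0 to 2*pi: ∫_{0}^{2*pi} (2 - 4*t) sin(3*t) dt = (-2/3 + 8*pi/3) - (-2/3) = 8*pi/3.
Hence b_6 = (1/pi)·(8*pi/3) = 8/3.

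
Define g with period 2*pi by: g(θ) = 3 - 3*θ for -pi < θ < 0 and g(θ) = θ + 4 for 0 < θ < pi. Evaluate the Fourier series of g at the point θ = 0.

7/2

At θ = 0 the one-sided limits are g(0^-) = 3 and g(0^+) = 4.
By Dirichlet's theorem the series converges to their average, [(3) + (4)]/2 = 7/2.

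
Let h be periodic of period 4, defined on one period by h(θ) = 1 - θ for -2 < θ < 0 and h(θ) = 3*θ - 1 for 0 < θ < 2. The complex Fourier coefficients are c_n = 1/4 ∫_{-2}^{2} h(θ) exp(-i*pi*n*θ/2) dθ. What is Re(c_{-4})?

Since h is real-valued, Re(c_{-4}) = 1/4 ∫_{-2}^{2} h(θ) cos(-2*pi*θ) dθ = a_{4}/2.
Split the integral at the breakpoints.
Integrating by parts (boundary term plus one more integral), an antiderivative of (1 - θ) cos(-2*pi*θ) is -θ*sin(2*pi*θ)/(2*pi) + sin(2*pi*θ)/(2*pi) - cos(2*pi*θ)/(4*pi**2); evaluating from -2 to 0: ∫_{-2}^{0} (1 - θ) cos(-2*pi*θ) dθ = (-1/(4*pi**2)) - (-1/(4*pi**2)) = 0.
Integrating by parts (boundary term plus one more integral), an antiderivative of (3*θ - 1) cos(-2*pi*θ) is 3*θ*sin(2*pi*θ)/(2*pi) - sin(2*pi*θ)/(2*pi) + 3*cos(2*pi*θ)/(4*pi**2); evaluating from 0 to 2: ∫_{0}^{2} (3*θ - 1) cos(-2*pi*θ) dθ = (3/(4*pi**2)) - (3/(4*pi**2)) = 0.
So ∫_{-2}^{2} h(θ) cos(-2*pi*θ) dθ = 0.
Hence Re(c_{-4}) = (1/4)·(0) = 0.

0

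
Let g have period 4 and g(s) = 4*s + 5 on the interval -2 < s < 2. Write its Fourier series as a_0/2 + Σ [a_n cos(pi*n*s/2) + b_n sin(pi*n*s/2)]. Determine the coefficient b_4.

b_4 = 1/2 ∫_{-2}^{2} g(s) sin(2*pi*s) ds.
Integrating by parts (boundary term plus one more integral), an antiderivative of (4*s + 5) sin(2*pi*s) is -2*s*cos(2*pi*s)/pi + sin(2*pi*s)/pi**2 - 5*cos(2*pi*s)/(2*pi); evaluating from -2 to 2: ∫_{-2}^{2} (4*s + 5) sin(2*pi*s) ds = (-13/(2*pi)) - (3/(2*pi)) = -8/pi.
Hence b_4 = (1/2)·(-8/pi) = -4/pi.

-4/pi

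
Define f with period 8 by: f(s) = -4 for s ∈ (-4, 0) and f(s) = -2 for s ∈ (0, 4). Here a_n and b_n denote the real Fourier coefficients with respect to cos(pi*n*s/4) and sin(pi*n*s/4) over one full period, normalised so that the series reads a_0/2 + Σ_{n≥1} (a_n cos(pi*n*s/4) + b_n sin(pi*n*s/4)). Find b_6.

b_6 = 1/4 ∫_{-4}^{4} f(s) sin(3*pi*s/2) ds.
Split the integral at the breakpoints.
Directly, an antiderivative of (-4) sin(3*pi*s/2) is 8*cos(3*pi*s/2)/(3*pi); evaluating from -4 to 0: ∫_{-4}^{0} (-4) sin(3*pi*s/2) ds = (8/(3*pi)) - (8/(3*pi)) = 0.
Directly, an antiderivative of (-2) sin(3*pi*s/2) is 4*cos(3*pi*s/2)/(3*pi); evaluating from 0 to 4: ∫_{0}^{4} (-2) sin(3*pi*s/2) ds = (4/(3*pi)) - (4/(3*pi)) = 0.
Summing the pieces and multiplying by (1/4) gives b_6 = 0.

0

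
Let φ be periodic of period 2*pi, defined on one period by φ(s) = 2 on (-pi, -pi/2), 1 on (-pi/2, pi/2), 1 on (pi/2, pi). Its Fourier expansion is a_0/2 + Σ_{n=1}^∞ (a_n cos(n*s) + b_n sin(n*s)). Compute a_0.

5/2

a_0 = 1/pi ∫_{-pi}^{pi} φ(s) ds = 1/pi · (5*pi/2) = 5/2.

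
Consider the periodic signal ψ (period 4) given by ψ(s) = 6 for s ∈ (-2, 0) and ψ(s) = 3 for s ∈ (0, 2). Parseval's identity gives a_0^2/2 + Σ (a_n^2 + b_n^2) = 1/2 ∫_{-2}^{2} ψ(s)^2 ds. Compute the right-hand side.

1/2 ∫_{-2}^{2} ψ(s)^2 ds = 1/2 · (90) = 45.

45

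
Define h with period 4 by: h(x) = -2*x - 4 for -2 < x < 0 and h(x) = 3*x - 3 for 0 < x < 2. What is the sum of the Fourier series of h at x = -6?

x = -6 differs from x = 2 by -2 full period(s), and the series is 4-periodic.
At x = 2 the one-sided limits are h(2^-) = 3 and h(2^+) = 0.
By Dirichlet's theorem the series converges to their average, [(3) + (0)]/2 = 3/2.

3/2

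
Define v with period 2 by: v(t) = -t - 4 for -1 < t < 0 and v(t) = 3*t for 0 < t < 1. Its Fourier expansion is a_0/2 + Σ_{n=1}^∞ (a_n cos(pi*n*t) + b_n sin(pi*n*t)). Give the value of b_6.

-1/(3*pi)

b_6 = ∫_{-1}^{1} v(t) sin(6*pi*t) dt.
Split the integral at the breakpoints.
Integrating by parts (boundary term plus one more integral), an antiderivative of (-t - 4) sin(6*pi*t) is t*cos(6*pi*t)/(6*pi) - sin(6*pi*t)/(36*pi**2) + 2*cos(6*pi*t)/(3*pi); evaluating from -1 to 0: ∫_{-1}^{0} (-t - 4) sin(6*pi*t) dt = (2/(3*pi)) - (1/(2*pi)) = 1/(6*pi).
Integrating by parts (boundary term plus one more integral), an antiderivative of (3*t) sin(6*pi*t) is -t*cos(6*pi*t)/(2*pi) + sin(6*pi*t)/(12*pi**2); evaluating from 0 to 1: ∫_{0}^{1} (3*t) sin(6*pi*t) dt = (-1/(2*pi)) - (0) = -1/(2*pi).
Summing the pieces gives b_6 = -1/(3*pi).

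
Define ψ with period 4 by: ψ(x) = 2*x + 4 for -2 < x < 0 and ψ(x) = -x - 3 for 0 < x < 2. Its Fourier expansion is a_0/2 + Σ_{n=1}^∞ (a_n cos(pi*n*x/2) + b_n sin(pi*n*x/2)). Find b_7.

-12/(7*pi)

b_7 = 1/2 ∫_{-2}^{2} ψ(x) sin(7*pi*x/2) dx.
Split the integral at the breakpoints.
Integrating by parts (boundary term plus one more integral), an antiderivative of (2*x + 4) sin(7*pi*x/2) is -4*x*cos(7*pi*x/2)/(7*pi) + 8*sin(7*pi*x/2)/(49*pi**2) - 8*cos(7*pi*x/2)/(7*pi); evaluating from -2 to 0: ∫_{-2}^{0} (2*x + 4) sin(7*pi*x/2) dx = (-8/(7*pi)) - (0) = -8/(7*pi).
Integrating by parts (boundary term plus one more integral), an antiderivative of (-x - 3) sin(7*pi*x/2) is 2*x*cos(7*pi*x/2)/(7*pi) - 4*sin(7*pi*x/2)/(49*pi**2) + 6*cos(7*pi*x/2)/(7*pi); evaluating from 0 to 2: ∫_{0}^{2} (-x - 3) sin(7*pi*x/2) dx = (-10/(7*pi)) - (6/(7*pi)) = -16/(7*pi).
Summing the pieces and multiplying by (1/2) gives b_7 = -12/(7*pi).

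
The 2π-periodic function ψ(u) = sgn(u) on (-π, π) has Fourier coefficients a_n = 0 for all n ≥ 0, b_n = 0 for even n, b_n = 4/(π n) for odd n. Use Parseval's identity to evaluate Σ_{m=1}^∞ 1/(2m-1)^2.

Parseval: Σ b_n^2 = (1/π) ∫_{-π}^{π} ψ(u)^2 du = 2.
Only odd n contribute, with b_n^2 = 16/(π^2 n^2), so Σ_{m≥1} 1/(2m-1)^2 = π^2·(2)/16 = pi**2/8.

pi**2/8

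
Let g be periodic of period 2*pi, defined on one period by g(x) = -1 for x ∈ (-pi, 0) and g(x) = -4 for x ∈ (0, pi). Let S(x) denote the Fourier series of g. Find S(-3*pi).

-5/2

x = -3*pi differs from x = -pi by -1 full period(s), and the series is 2*pi-periodic.
At x = -pi the one-sided limits are g(-pi^-) = -4 and g(-pi^+) = -1.
By Dirichlet's theorem the series converges to their average, [(-4) + (-1)]/2 = -5/2.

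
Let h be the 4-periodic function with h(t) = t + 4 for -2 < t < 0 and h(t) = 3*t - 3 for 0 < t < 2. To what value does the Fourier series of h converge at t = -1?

h is continuous at t = -1 with value 3, so the series converges to 3 there.

3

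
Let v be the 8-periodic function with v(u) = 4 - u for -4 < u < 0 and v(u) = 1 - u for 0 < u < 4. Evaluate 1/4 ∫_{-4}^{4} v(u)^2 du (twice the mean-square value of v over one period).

1/4 ∫_{-4}^{4} v(u)^2 du = 1/4 · (476/3) = 119/3.

119/3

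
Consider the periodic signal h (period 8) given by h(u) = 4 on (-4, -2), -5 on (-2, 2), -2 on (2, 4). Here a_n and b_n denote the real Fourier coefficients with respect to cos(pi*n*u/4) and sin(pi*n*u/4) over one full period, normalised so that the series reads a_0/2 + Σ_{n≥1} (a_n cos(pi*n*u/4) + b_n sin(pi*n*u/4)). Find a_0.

a_0 = 1/4 ∫_{-4}^{4} h(u) du = 1/4 · (-16) = -4.

-4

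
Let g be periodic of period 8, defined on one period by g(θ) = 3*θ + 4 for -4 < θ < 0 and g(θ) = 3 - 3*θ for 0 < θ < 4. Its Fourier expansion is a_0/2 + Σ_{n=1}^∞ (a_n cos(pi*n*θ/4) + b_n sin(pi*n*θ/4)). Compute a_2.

0

a_2 = 1/4 ∫_{-4}^{4} g(θ) cos(pi*θ/2) dθ.
Split the integral at the breakpoints.
Integrating by parts (boundary term plus one more integral), an antiderivative of (3*θ + 4) cos(pi*θ/2) is 6*θ*sin(pi*θ/2)/pi + 8*sin(pi*θ/2)/pi + 12*cos(pi*θ/2)/pi**2; evaluating from -4 to 0: ∫_{-4}^{0} (3*θ + 4) cos(pi*θ/2) dθ = (12/pi**2) - (12/pi**2) = 0.
Integrating by parts (boundary term plus one more integral), an antiderivative of (3 - 3*θ) cos(pi*θ/2) is -6*θ*sin(pi*θ/2)/pi + 6*sin(pi*θ/2)/pi - 12*cos(pi*θ/2)/pi**2; evaluating from 0 to 4: ∫_{0}^{4} (3 - 3*θ) cos(pi*θ/2) dθ = (-12/pi**2) - (-12/pi**2) = 0.
Summing the pieces and multiplying by (1/4) gives a_2 = 0.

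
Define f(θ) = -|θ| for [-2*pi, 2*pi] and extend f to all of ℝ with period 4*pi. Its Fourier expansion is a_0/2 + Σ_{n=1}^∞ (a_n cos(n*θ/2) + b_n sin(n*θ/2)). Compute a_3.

a_3 = (1/(2*pi)) ∫_{-2*pi}^{2*pi} f(θ) cos(3*θ/2) dθ.
f is even and cos(3*θ/2) is even, so the integrand is even and a_3 = 1/pi ∫_0^{2*pi} f(θ) cos(3*θ/2) dθ.
Integrating by parts (boundary term plus one more integral), an antiderivative of (-θ) cos(3*θ/2) is -2*θ*sin(3*θ/2)/3 - 4*cos(3*θ/2)/9; evaluating from 0 to 2*pi: ∫_{0}^{2*pi} (-θ) cos(3*θ/2) dθ = (4/9) - (-4/9) = 8/9.
Hence a_3 = (1/pi)·(8/9) = 8/(9*pi).

8/(9*pi)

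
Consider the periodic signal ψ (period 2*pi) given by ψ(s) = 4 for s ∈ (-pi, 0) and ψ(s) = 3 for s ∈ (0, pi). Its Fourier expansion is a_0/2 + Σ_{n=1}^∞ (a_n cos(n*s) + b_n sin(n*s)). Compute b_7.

b_7 = 1/pi ∫_{-pi}^{pi} ψ(s) sin(7*s) ds.
Split the integral at the breakpoints.
Directly, an antiderivative of (4) sin(7*s) is -4*cos(7*s)/7; evaluating from -pi to 0: ∫_{-pi}^{0} (4) sin(7*s) ds = (-4/7) - (4/7) = -8/7.
Directly, an antiderivative of (3) sin(7*s) is -3*cos(7*s)/7; evaluating from 0 to pi: ∫_{0}^{pi} (3) sin(7*s) ds = (3/7) - (-3/7) = 6/7.
Summing the pieces and multiplying by (1/pi) gives b_7 = -2/(7*pi).

-2/(7*pi)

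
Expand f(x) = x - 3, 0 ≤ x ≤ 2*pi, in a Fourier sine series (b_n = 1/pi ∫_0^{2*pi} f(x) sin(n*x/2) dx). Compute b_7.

b_7 = 1/pi ∫_0^{2*pi} (x - 3) sin(7*x/2) dx.
Integrating by parts (boundary term plus one more integral), an antiderivative of (x - 3) sin(7*x/2) is -2*x*cos(7*x/2)/7 + 4*sin(7*x/2)/49 + 6*cos(7*x/2)/7; evaluating from 0 to 2*pi: ∫_{0}^{2*pi} (x - 3) sin(7*x/2) dx = (-6/7 + 4*pi/7) - (6/7) = -12/7 + 4*pi/7.
Hence b_7 = (1/pi)·(-12/7 + 4*pi/7) = 4*(-3 + pi)/(7*pi).

4*(-3 + pi)/(7*pi)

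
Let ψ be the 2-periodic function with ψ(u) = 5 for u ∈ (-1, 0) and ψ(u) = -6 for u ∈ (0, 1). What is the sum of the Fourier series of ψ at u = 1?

-1/2

At u = 1 the one-sided limits are ψ(1^-) = -6 and ψ(1^+) = 5.
By Dirichlet's theorem the series converges to their average, [(-6) + (5)]/2 = -1/2.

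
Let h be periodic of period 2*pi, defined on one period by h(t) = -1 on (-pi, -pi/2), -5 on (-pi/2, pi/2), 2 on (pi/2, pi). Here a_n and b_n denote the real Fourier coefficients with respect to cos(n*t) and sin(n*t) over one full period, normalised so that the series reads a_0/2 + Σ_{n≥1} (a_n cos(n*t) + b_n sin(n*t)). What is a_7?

a_7 = 1/pi ∫_{-pi}^{pi} h(t) cos(7*t) dt.
Split the integral at the breakpoints.
Directly, an antiderivative of (-1) cos(7*t) is -sin(7*t)/7; evaluating from -pi to -pi/2: ∫_{-pi}^{-pi/2} (-1) cos(7*t) dt = (-1/7) - (0) = -1/7.
Directly, an antiderivative of (-5) cos(7*t) is -5*sin(7*t)/7; evaluating from -pi/2 to pi/2: ∫_{-pi/2}^{pi/2} (-5) cos(7*t) dt = (5/7) - (-5/7) = 10/7.
Directly, an antiderivative of (2) cos(7*t) is 2*sin(7*t)/7; evaluating from pi/2 to pi: ∫_{pi/2}^{pi} (2) cos(7*t) dt = (0) - (-2/7) = 2/7.
Summing the pieces and multiplying by (1/pi) gives a_7 = 11/(7*pi).

11/(7*pi)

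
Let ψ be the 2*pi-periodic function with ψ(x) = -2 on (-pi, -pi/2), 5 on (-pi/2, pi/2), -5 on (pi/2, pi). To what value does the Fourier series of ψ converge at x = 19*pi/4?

x = 19*pi/4 differs from x = 3*pi/4 by 2 full period(s), and the series is 2*pi-periodic.
ψ is continuous at x = 3*pi/4 with value -5, so the series converges to -5 there.

-5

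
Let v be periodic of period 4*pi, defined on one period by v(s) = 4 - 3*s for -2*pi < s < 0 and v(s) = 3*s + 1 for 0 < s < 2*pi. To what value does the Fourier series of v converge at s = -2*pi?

5/2 + 6*pi

At s = -2*pi the one-sided limits are v(-2*pi^-) = 1 + 6*pi and v(-2*pi^+) = 4 + 6*pi.
By Dirichlet's theorem the series converges to their average, [(1 + 6*pi) + (4 + 6*pi)]/2 = 5/2 + 6*pi.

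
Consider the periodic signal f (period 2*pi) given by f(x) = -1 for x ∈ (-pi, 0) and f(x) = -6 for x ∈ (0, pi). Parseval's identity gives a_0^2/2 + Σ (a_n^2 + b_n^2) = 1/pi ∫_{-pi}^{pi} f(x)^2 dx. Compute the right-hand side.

1/pi ∫_{-pi}^{pi} f(x)^2 dx = 1/pi · (37*pi) = 37.

37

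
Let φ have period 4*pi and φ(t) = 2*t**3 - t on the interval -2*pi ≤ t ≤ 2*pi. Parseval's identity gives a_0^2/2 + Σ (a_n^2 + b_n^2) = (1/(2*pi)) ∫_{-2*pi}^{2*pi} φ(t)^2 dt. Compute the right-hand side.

(1/(2*pi)) ∫_{-2*pi}^{2*pi} φ(t)^2 dt = (1/(2*pi)) · (16*pi**3*(-336*pi**2 + 35 + 960*pi**4)/105) = 8*pi**2*(-336*pi**2 + 35 + 960*pi**4)/105.

8*pi**2*(-336*pi**2 + 35 + 960*pi**4)/105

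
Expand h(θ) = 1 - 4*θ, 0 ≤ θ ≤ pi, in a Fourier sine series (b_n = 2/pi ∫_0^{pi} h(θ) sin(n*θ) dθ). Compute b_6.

b_6 = 2/pi ∫_0^{pi} (1 - 4*θ) sin(6*θ) dθ.
Integrating by parts (boundary term plus one more integral), an antiderivative of (1 - 4*θ) sin(6*θ) is 2*θ*cos(6*θ)/3 - sin(6*θ)/9 - cos(6*θ)/6; evaluating from 0 to pi: ∫_{0}^{pi} (1 - 4*θ) sin(6*θ) dθ = (-1/6 + 2*pi/3) - (-1/6) = 2*pi/3.
Hence b_6 = (2/pi)·(2*pi/3) = 4/3.

4/3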